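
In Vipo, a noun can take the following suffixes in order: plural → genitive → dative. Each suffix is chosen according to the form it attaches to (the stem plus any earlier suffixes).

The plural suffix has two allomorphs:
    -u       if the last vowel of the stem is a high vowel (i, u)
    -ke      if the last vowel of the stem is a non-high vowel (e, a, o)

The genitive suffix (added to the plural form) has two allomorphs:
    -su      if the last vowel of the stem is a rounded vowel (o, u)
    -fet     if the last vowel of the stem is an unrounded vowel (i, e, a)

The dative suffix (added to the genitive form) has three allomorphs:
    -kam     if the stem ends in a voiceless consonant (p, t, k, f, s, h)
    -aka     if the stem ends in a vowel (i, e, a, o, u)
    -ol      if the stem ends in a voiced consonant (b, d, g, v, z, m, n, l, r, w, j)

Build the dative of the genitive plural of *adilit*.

*adilit*: last vowel = /i/, a high vowel → -u → *adilitu*.
The plural form *adilitu*: last vowel = /u/, a rounded vowel → -su → *adilitusu*.
Since the final sound of the genitive form *adilitusu* is /u/ (a vowel), it takes -aka, giving *adilitusuaka*.

adilitusuaka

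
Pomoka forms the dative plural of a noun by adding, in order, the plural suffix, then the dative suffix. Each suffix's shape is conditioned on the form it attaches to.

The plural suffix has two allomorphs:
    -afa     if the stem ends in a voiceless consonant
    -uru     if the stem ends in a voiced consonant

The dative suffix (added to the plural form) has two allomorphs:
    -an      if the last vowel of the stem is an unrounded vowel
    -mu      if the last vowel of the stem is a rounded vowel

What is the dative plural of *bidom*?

*bidom*: final consonant = /m/, voiced → -uru → *bidomuru*.
The last vowel of the plural form *bidomuru* is /u/, which is a rounded vowel, so the dative suffix is -mu, giving *bidomurumu*.

bidomurumu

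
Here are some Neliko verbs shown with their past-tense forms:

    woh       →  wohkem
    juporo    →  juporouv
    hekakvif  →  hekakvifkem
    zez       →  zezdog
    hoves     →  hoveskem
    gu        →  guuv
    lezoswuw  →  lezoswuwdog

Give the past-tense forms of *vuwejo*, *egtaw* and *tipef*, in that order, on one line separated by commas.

The pattern is voicing of the final sound: -kem when the stem ends in a voiceless consonant (*woh*, *hekakvif*, *hoves*); -dog when the stem ends in a voiced consonant (*zez*, *lezoswuw*); -uv when the stem ends in a vowel (*juporo*, *gu*).
The final sound of *vuwejo* is /o/, which is a vowel, so the suffix is -uv, giving *vuwejouv*.
*egtaw* — final sound /w/ (a voiced consonant) → -dog → *egtawdog*.
The final sound of *tipef* is /f/, which is a voiceless consonant, so the suffix is -kem, giving *tipefkem*.

vuwejouv, egtawdog, tipefkem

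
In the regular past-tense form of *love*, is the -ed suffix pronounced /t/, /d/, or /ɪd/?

The stem *love* ends in a voiced sound other than /d/.
The -ed suffix is realized as /ɪd/ after /t, d/; as /t/ after other voiceless consonants; and as /d/ after other voiced sounds.
So -ed on *love* is pronounced /d/.

/d/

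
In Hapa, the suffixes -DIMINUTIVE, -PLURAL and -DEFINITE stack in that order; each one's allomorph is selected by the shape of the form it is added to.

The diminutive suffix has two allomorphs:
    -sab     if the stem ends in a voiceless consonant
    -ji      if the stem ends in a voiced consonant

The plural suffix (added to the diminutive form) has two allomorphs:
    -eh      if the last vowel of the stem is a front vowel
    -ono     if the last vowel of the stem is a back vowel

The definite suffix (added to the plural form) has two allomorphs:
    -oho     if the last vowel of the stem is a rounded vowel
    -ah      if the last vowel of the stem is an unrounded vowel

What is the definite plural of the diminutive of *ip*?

The final consonant of *ip* is /p/, which is voiceless, so the diminutive suffix is -sab, giving *ipsab*.
Since the last vowel of the diminutive form *ipsab* is /a/ (a back vowel), it takes -ono, giving *ipsabono*.
Since the last vowel of the plural form *ipsabono* is /o/ (a rounded vowel), it takes -oho, giving *ipsabonooho*.

ipsabonooho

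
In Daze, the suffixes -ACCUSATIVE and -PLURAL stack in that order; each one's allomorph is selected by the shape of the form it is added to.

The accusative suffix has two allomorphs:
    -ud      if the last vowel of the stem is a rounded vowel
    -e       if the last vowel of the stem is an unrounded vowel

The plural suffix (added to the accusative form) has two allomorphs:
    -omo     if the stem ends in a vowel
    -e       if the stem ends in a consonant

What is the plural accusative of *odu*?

The last vowel of *odu* is /u/, which is a rounded vowel, so the accusative suffix is -ud, giving *oduud*.
The accusative form *oduud* — final sound /d/ (a consonant) → -e → *oduude*.

oduude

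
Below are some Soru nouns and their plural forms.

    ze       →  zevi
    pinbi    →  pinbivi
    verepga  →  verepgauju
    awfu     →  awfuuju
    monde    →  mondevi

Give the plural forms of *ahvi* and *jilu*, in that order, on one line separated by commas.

The alternation tracks the last vowel of the stem — -vi when the last vowel of the stem is a front vowel (*ze*, *pinbi*, *monde*); -uju when the last vowel of the stem is a back vowel (*verepga*, *awfu*).
The last vowel of *ahvi* is /i/, which is a front vowel, so the suffix is -vi, giving *ahvivi*.
Since the last vowel of *jilu* is /u/ (a back vowel), it takes -uju, giving *jiluuju*.

ahvivi, jiluuju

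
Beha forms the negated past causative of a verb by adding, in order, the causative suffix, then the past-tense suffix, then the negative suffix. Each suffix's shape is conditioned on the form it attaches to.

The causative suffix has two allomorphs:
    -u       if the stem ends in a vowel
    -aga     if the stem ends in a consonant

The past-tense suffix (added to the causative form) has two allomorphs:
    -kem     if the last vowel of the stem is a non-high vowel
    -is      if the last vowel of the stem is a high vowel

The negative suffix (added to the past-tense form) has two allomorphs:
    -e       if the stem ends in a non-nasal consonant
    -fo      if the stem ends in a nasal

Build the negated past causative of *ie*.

ieuise

*ie* — final sound /e/ (a vowel) → -u → *ieu*.
The last vowel of the causative form *ieu* is /u/, which is a high vowel, so the past-tense suffix is -is, giving *ieuis*.
The past-tense form *ieuis*: final consonant = /s/, non-nasal → -e → *ieuise*.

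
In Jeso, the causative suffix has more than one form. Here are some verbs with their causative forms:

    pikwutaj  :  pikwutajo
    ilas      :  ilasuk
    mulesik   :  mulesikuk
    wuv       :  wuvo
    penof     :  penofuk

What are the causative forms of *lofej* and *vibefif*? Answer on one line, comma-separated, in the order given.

The suffix is conditioned by the final consonant: -uk when the stem ends in a voiceless consonant (*ilas*, *mulesik*, *penof*); -o when the stem ends in a voiced consonant (*pikwutaj*, *wuv*).
Since the final consonant of *lofej* is /j/ (voiced), it takes -o, giving *lofejo*.
*vibefif*: final consonant = /f/, voiceless → -uk → *vibefifuk*.

lofejo, vibefifuk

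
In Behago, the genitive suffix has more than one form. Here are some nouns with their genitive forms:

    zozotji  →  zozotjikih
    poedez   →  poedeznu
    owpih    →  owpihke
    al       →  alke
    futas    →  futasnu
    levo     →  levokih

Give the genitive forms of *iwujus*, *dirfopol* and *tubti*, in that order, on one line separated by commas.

iwujusnu, dirfopolke, tubtikih

The suffix is conditioned by the final sound: -nu when the stem ends in a sibilant (*poedez*, *futas*); -ke when the stem ends in a non-sibilant consonant (*owpih*, *al*); -kih when the stem ends in a vowel (*zozotji*, *levo*).
Since the final sound of *iwujus* is /s/ (a sibilant), it takes -nu, giving *iwujusnu*.
*dirfopol*: final sound = /l/, a non-sibilant consonant → -ke → *dirfopolke*.
*tubti* — final sound /i/ (a vowel) → -kih → *tubtikih*.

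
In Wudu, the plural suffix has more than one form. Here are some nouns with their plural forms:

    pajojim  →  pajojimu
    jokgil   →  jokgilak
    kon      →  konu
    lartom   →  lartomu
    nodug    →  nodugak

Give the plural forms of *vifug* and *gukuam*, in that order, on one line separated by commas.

The alternation tracks the final consonant of the stem — -u when the stem ends in a nasal (*pajojim*, *kon*, *lartom*); -ak when the stem ends in a non-nasal consonant (*jokgil*, *nodug*).
The final consonant of *vifug* is /g/, which is non-nasal, so the suffix is -ak, giving *vifugak*.
The final consonant of *gukuam* is /m/, which is a nasal, so the suffix is -u, giving *gukuamu*.

vifugak, gukuamu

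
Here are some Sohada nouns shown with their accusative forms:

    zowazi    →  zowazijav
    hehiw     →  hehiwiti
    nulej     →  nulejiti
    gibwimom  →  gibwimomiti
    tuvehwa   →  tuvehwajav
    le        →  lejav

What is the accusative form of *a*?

The pattern is consonant vs. vowel: -iti when the stem ends in a consonant (*hehiw*, *nulej*, *gibwimom*); -jav when the stem ends in a vowel (*zowazi*, *tuvehwa*, *le*).
Since the final sound of *a* is /a/ (a vowel), it takes -jav, giving *ajav*.

ajav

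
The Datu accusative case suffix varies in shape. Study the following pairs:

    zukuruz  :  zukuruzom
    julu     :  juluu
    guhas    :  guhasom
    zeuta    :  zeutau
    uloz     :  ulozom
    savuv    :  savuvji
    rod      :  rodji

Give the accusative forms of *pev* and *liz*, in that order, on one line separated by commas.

pevji, lizom

The pattern is sibilance of the final sound: -om when the stem ends in a sibilant (*zukuruz*, *guhas*, *uloz*); -ji when the stem ends in a non-sibilant consonant (*savuv*, *rod*); -u when the stem ends in a vowel (*julu*, *zeuta*).
*pev* — final sound /v/ (a non-sibilant consonant) → -ji → *pevji*.
Since the final sound of *liz* is /z/ (a sibilant), it takes -om, giving *lizom*.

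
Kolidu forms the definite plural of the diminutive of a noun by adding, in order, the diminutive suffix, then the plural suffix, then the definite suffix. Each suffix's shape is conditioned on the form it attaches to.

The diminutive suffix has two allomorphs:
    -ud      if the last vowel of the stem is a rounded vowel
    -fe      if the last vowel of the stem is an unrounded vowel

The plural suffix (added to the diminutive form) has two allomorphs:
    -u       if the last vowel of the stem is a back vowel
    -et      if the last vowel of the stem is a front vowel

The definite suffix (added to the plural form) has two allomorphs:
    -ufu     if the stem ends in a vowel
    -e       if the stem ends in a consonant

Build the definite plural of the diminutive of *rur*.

*rur* — last vowel /u/ (a rounded vowel) → -ud → *rurud*.
The diminutive form *rurud*: last vowel = /u/, a back vowel → -u → *rurudu*.
The final sound of the plural form *rurudu* is /u/, which is a vowel, so the definite suffix is -ufu, giving *ruruduufu*.

ruruduufu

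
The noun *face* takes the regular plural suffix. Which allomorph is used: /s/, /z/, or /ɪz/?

The stem *face* ends in a sibilant (/s, z, ʃ, ʒ, tʃ, dʒ/).
The plural suffix surfaces as /ɪz/ after sibilants, /s/ after other voiceless consonants, and /z/ after other voiced sounds.
So the plural -s on *face* is pronounced /ɪz/.

/ɪz/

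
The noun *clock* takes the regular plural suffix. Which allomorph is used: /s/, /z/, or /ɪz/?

The stem *clock* ends in a voiceless non-sibilant consonant.
The plural suffix surfaces as /ɪz/ after sibilants, /s/ after other voiceless consonants, and /z/ after other voiced sounds.
So the plural -s on *clock* is pronounced /s/.

/s/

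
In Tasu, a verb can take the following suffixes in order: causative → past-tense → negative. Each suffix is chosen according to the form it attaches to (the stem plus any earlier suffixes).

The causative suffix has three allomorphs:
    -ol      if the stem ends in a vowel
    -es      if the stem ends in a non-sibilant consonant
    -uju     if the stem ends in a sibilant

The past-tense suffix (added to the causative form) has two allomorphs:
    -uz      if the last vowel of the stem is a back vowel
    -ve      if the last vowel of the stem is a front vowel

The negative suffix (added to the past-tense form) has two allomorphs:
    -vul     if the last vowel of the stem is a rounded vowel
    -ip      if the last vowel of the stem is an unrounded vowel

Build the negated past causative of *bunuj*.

*bunuj* — final sound /j/ (a non-sibilant consonant) → -es → *bunujes*.
The last vowel of the causative form *bunujes* is /e/, which is a front vowel, so the past-tense suffix is -ve, giving *bunujesve*.
The past-tense form *bunujesve* — last vowel /e/ (an unrounded vowel) → -ip → *bunujesveip*.

bunujesveip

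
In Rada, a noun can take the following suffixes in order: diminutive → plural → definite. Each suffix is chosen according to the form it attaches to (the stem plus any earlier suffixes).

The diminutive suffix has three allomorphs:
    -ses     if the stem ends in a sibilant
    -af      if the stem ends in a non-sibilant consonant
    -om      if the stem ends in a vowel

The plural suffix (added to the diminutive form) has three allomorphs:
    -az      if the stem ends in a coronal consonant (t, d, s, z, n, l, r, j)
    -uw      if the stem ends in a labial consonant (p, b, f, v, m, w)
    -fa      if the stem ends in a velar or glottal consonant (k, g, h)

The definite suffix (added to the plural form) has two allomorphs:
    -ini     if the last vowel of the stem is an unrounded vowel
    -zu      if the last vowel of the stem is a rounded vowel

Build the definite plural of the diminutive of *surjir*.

The final sound of *surjir* is /r/, which is a non-sibilant consonant, so the diminutive suffix is -af, giving *surjiraf*.
The final consonant of the diminutive form *surjiraf* is /f/, which is labial, so the plural suffix is -uw, giving *surjirafuw*.
The last vowel of the plural form *surjirafuw* is /u/, which is a rounded vowel, so the definite suffix is -zu, giving *surjirafuwzu*.

surjirafuwzu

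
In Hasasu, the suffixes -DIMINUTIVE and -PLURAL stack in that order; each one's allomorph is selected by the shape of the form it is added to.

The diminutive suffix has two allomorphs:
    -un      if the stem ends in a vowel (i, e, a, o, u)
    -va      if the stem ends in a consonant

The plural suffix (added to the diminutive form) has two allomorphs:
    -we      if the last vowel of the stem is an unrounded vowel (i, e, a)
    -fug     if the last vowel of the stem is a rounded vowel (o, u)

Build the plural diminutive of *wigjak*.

*wigjak* — final sound /k/ (a consonant) → -va → *wigjakva*.
The diminutive form *wigjakva*: last vowel = /a/, an unrounded vowel → -we → *wigjakvawe*.

wigjakvawe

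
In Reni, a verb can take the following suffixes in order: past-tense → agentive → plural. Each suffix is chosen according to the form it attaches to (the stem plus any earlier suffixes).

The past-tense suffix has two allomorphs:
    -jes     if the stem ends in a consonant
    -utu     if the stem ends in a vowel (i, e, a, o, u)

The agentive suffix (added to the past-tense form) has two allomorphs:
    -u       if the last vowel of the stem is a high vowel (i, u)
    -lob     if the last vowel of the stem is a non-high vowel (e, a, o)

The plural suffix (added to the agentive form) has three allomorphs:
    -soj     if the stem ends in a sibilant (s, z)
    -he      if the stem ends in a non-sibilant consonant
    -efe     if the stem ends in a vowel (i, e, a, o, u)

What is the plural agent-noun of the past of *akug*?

akugjeslobhe

The final sound of *akug* is /g/, which is a consonant, so the past-tense suffix is -jes, giving *akugjes*.
The last vowel of the past-tense form *akugjes* is /e/, which is a non-high vowel, so the agentive suffix is -lob, giving *akugjeslob*.
The final sound of the agentive form *akugjeslob* is /b/, which is a non-sibilant consonant, so the plural suffix is -he, giving *akugjeslobhe*.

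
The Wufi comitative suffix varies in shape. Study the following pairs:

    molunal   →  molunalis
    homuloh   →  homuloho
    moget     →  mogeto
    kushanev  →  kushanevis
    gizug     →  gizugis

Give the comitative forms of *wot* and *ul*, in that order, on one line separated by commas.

The pattern is voicing of the final consonant: -o when the stem ends in a voiceless consonant (*homuloh*, *moget*); -is when the stem ends in a voiced consonant (*molunal*, *kushanev*, *gizug*).
Since the final consonant of *wot* is /t/ (voiceless), it takes -o, giving *woto*.
*ul* — final consonant /l/ (voiced) → -is → *ulis*.

woto, ulis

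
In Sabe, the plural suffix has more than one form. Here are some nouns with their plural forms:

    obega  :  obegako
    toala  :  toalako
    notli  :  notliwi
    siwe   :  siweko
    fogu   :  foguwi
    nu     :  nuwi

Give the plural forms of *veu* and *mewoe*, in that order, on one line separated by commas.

The alternation tracks the last vowel of the stem — -wi when the last vowel of the stem is a high vowel (*notli*, *fogu*, *nu*); -ko when the last vowel of the stem is a non-high vowel (*obega*, *toala*, *siwe*).
*veu* — last vowel /u/ (a high vowel) → -wi → *veuwi*.
*mewoe*: last vowel = /e/, a non-high vowel → -ko → *mewoeko*.

veuwi, mewoeko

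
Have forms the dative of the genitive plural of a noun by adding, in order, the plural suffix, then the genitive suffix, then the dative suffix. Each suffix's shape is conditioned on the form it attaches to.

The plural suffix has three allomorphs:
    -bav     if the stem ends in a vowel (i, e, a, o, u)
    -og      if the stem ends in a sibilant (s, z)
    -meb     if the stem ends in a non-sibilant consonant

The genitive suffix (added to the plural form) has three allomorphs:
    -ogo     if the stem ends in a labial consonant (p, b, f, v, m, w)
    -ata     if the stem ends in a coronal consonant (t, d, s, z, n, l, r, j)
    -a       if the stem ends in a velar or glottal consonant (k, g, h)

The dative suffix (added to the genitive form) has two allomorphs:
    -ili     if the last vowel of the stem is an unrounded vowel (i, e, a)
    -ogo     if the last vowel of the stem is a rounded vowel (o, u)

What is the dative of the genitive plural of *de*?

debavogoogo

Since the final sound of *de* is /e/ (a vowel), it takes -bav, giving *debav*.
The final consonant of the plural form *debav* is /v/, which is labial, so the genitive suffix is -ogo, giving *debavogo*.
Since the last vowel of the genitive form *debavogo* is /o/ (a rounded vowel), it takes -ogo, giving *debavogoogo*.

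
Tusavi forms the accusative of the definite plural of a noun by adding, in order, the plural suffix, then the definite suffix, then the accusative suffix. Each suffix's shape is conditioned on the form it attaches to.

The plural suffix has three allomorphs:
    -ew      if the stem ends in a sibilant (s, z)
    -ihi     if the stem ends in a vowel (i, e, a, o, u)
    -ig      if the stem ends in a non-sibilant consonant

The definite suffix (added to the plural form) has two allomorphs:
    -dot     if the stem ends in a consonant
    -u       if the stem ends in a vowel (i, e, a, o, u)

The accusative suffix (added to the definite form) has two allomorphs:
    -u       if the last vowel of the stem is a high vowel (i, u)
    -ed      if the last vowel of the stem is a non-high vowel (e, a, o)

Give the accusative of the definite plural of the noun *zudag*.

*zudag*: final sound = /g/, a non-sibilant consonant → -ig → *zudagig*.
The final sound of the plural form *zudagig* is /g/, which is a consonant, so the definite suffix is -dot, giving *zudagigdot*.
The last vowel of the definite form *zudagigdot* is /o/, which is a non-high vowel, so the accusative suffix is -ed, giving *zudagigdoted*.

zudagigdoted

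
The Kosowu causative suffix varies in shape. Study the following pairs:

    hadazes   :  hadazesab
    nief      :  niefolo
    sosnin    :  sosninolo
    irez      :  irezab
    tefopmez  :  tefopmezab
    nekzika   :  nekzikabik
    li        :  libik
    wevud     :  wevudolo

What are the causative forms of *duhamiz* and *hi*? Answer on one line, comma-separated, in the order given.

Looking at the final sound of each stem: -ab when the stem ends in a sibilant (*hadazes*, *irez*, *tefopmez*); -olo when the stem ends in a non-sibilant consonant (*nief*, *sosnin*, *wevud*); -bik when the stem ends in a vowel (*nekzika*, *li*).
The final sound of *duhamiz* is /z/, which is a sibilant, so the suffix is -ab, giving *duhamizab*.
Since the final sound of *hi* is /i/ (a vowel), it takes -bik, giving *hibik*.

duhamizab, hibik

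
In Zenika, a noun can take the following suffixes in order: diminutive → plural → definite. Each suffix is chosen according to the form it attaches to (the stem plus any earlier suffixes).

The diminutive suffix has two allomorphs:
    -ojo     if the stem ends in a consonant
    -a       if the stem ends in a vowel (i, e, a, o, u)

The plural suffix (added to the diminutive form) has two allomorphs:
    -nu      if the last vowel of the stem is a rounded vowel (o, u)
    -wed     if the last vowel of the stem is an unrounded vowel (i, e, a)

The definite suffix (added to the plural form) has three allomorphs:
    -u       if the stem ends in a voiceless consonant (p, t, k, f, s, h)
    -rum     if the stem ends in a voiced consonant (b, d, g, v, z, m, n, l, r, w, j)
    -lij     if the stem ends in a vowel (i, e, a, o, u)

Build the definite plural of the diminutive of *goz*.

The final sound of *goz* is /z/, which is a consonant, so the diminutive suffix is -ojo, giving *gozojo*.
The diminutive form *gozojo*: last vowel = /o/, a rounded vowel → -nu → *gozojonu*.
Since the final sound of the plural form *gozojonu* is /u/ (a vowel), it takes -lij, giving *gozojonulij*.

gozojonulij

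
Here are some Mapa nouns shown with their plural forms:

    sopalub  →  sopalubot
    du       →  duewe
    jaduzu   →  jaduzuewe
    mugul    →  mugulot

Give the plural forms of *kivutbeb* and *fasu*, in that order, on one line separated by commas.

kivutbebot, fasuewe

The suffix is conditioned by the final sound: -ot when the stem ends in a consonant (*sopalub*, *mugul*); -ewe when the stem ends in a vowel (*du*, *jaduzu*).
The final sound of *kivutbeb* is /b/, which is a consonant, so the suffix is -ot, giving *kivutbebot*.
The final sound of *fasu* is /u/, which is a vowel, so the suffix is -ewe, giving *fasuewe*.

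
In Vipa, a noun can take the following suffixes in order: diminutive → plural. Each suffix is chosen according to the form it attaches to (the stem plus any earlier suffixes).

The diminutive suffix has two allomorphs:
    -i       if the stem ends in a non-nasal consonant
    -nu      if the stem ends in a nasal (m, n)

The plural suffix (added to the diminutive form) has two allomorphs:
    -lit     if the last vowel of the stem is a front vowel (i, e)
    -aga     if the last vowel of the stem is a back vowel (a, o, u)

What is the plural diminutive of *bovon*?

*bovon* — final consonant /n/ (a nasal) → -nu → *bovonnu*.
The last vowel of the diminutive form *bovonnu* is /u/, which is a back vowel, so the plural suffix is -aga, giving *bovonnuaga*.

bovonnuaga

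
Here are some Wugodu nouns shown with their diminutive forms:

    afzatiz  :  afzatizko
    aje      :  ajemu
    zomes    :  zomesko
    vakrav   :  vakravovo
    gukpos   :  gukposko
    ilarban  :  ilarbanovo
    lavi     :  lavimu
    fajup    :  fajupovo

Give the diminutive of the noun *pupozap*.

pupozapovo

The alternation tracks the final sound of the stem — -ko when the stem ends in a sibilant (*afzatiz*, *zomes*, *gukpos*); -ovo when the stem ends in a non-sibilant consonant (*vakrav*, *ilarban*, *fajup*); -mu when the stem ends in a vowel (*aje*, *lavi*).
*pupozap*: final sound = /p/, a non-sibilant consonant → -ovo → *pupozapovo*.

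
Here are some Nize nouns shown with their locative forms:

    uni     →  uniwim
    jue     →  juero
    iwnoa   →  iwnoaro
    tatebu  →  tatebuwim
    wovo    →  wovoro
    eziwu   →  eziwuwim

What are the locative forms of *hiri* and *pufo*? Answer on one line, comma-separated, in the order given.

hiriwim, puforo

The pattern is height harmony: -wim when the last vowel of the stem is a high vowel (*uni*, *tatebu*, *eziwu*); -ro when the last vowel of the stem is a non-high vowel (*jue*, *iwnoa*, *wovo*).
The last vowel of *hiri* is /i/, which is a high vowel, so the suffix is -wim, giving *hiriwim*.
*pufo* — last vowel /o/ (a non-high vowel) → -ro → *puforo*.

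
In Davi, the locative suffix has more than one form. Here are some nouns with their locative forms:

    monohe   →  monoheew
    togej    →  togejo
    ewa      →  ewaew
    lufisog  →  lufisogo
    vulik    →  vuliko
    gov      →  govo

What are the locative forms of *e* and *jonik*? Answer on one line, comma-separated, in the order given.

eew, joniko

Looking at the final sound of each stem: -o when the stem ends in a consonant (*togej*, *lufisog*, *vulik*, *gov*); -ew when the stem ends in a vowel (*monohe*, *ewa*).
Since the final sound of *e* is /e/ (a vowel), it takes -ew, giving *eew*.
*jonik* — final sound /k/ (a consonant) → -o → *joniko*.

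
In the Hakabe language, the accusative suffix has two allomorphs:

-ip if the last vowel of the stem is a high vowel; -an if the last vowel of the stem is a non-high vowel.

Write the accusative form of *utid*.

utidip

*utid* — last vowel /i/ (a high vowel) → -ip → *utidip*.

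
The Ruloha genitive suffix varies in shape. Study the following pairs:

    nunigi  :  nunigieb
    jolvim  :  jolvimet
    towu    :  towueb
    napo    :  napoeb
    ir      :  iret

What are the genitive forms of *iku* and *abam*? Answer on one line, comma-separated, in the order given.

The suffix is conditioned by the final sound: -et when the stem ends in a consonant (*jolvim*, *ir*); -eb when the stem ends in a vowel (*nunigi*, *towu*, *napo*).
The final sound of *iku* is /u/, which is a vowel, so the suffix is -eb, giving *ikueb*.
The final sound of *abam* is /m/, which is a consonant, so the suffix is -et, giving *abamet*.

ikueb, abamet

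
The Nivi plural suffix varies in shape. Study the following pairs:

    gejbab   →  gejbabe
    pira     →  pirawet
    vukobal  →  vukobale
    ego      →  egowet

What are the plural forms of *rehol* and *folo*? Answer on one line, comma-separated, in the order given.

rehole, folowet

Looking at the final sound of each stem: -e when the stem ends in a consonant (*gejbab*, *vukobal*); -wet when the stem ends in a vowel (*pira*, *ego*).
Since the final sound of *rehol* is /l/ (a consonant), it takes -e, giving *rehole*.
*folo*: final sound = /o/, a vowel → -wet → *folowet*.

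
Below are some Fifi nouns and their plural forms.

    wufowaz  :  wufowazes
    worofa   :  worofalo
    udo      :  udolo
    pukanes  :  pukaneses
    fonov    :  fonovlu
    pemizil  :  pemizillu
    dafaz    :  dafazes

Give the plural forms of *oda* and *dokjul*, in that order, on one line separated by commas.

odalo, dokjullu

Looking at the final sound of each stem: -es when the stem ends in a sibilant (*wufowaz*, *pukanes*, *dafaz*); -lu when the stem ends in a non-sibilant consonant (*fonov*, *pemizil*); -lo when the stem ends in a vowel (*worofa*, *udo*).
*oda* — final sound /a/ (a vowel) → -lo → *odalo*.
The final sound of *dokjul* is /l/, which is a non-sibilant consonant, so the suffix is -lu, giving *dokjullu*.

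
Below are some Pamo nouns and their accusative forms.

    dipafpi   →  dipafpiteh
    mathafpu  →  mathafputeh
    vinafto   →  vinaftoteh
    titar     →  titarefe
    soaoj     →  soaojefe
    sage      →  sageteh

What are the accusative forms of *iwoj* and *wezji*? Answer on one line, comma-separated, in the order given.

The suffix is conditioned by the final sound: -efe when the stem ends in a consonant (*titar*, *soaoj*); -teh when the stem ends in a vowel (*dipafpi*, *mathafpu*, *vinafto*, *sage*).
*iwoj* — final sound /j/ (a consonant) → -efe → *iwojefe*.
*wezji*: final sound = /i/, a vowel → -teh → *wezjiteh*.

iwojefe, wezjiteh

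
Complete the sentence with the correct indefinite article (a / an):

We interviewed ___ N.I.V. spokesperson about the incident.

an

The indefinite article is chosen by the initial *sound* of the following word, not its spelling.
The initialism *N.I.V.* is read letter by letter; the first letter, N, is pronounced /ɛn/, which begins with a vowel sound.
So the article is *an*: We interviewed an N.I.V. spokesperson about the incident.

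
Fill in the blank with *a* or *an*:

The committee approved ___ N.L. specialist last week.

The indefinite article is chosen by the initial *sound* of the following word, not its spelling.
The initialism *N.L.* is read letter by letter; the first letter, N, is pronounced /ɛn/, which begins with a vowel sound.
So the article is *an*: The committee approved an N.L. specialist last week.

an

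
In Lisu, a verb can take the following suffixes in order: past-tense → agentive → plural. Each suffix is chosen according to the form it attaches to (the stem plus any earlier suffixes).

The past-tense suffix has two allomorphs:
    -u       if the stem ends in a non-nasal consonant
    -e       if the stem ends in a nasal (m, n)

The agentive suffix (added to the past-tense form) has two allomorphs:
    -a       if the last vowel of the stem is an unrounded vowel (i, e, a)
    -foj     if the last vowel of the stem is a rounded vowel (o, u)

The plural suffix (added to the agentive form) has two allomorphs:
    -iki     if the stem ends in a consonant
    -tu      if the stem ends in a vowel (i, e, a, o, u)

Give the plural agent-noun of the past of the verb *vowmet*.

vowmetufojiki

*vowmet* — final consonant /t/ (non-nasal) → -u → *vowmetu*.
The past-tense form *vowmetu*: last vowel = /u/, a rounded vowel → -foj → *vowmetufoj*.
The agentive form *vowmetufoj*: final sound = /j/, a consonant → -iki → *vowmetufojiki*.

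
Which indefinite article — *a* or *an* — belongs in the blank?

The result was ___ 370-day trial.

The indefinite article is chosen by the initial *sound* of the following word, not its spelling.
The number *370* is spoken "three hundred …", beginning with /θriː/ — a consonant sound.
So the article is *a*: The result was a 370-day trial.

a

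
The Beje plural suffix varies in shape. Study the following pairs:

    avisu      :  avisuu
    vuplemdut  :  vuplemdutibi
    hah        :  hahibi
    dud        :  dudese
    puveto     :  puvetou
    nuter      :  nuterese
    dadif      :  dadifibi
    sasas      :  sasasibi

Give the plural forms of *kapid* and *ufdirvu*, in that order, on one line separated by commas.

The suffix is conditioned by the final sound: -ibi when the stem ends in a voiceless consonant (*vuplemdut*, *hah*, *dadif*, *sasas*); -ese when the stem ends in a voiced consonant (*dud*, *nuter*); -u when the stem ends in a vowel (*avisu*, *puveto*).
*kapid*: final sound = /d/, a voiced consonant → -ese → *kapidese*.
*ufdirvu*: final sound = /u/, a vowel → -u → *ufdirvuu*.

kapidese, ufdirvuu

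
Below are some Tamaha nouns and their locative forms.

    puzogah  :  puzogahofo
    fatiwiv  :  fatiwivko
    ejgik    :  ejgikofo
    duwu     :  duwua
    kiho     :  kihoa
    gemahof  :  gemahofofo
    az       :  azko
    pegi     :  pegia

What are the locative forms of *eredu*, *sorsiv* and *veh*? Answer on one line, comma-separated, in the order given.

The alternation tracks the final sound of the stem — -ofo when the stem ends in a voiceless consonant (*puzogah*, *ejgik*, *gemahof*); -ko when the stem ends in a voiced consonant (*fatiwiv*, *az*); -a when the stem ends in a vowel (*duwu*, *kiho*, *pegi*).
The final sound of *eredu* is /u/, which is a vowel, so the suffix is -a, giving *eredua*.
The final sound of *sorsiv* is /v/, which is a voiced consonant, so the suffix is -ko, giving *sorsivko*.
*veh*: final sound = /h/, a voiceless consonant → -ofo → *vehofo*.

eredua, sorsivko, vehofo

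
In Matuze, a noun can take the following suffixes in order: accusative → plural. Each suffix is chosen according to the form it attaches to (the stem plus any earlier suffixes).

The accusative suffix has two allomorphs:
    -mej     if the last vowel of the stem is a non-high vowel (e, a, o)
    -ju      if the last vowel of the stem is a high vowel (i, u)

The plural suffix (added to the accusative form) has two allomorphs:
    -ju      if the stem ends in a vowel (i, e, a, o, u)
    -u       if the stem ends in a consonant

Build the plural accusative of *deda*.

dedameju

*deda* — last vowel /a/ (a non-high vowel) → -mej → *dedamej*.
Since the final sound of the accusative form *dedamej* is /j/ (a consonant), it takes -u, giving *dedameju*.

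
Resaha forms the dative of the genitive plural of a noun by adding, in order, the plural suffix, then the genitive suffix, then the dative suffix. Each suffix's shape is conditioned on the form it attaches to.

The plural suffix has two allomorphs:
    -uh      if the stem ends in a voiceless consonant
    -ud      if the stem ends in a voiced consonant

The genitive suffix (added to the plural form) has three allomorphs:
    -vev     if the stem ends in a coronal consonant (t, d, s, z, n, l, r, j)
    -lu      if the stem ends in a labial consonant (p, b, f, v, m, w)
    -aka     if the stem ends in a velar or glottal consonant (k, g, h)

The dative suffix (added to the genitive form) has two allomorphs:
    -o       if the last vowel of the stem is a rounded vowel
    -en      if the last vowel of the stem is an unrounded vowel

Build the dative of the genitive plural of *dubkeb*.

The final consonant of *dubkeb* is /b/, which is voiced, so the plural suffix is -ud, giving *dubkebud*.
The plural form *dubkebud* — final consonant /d/ (coronal) → -vev → *dubkebudvev*.
The genitive form *dubkebudvev* — last vowel /e/ (an unrounded vowel) → -en → *dubkebudveven*.

dubkebudveven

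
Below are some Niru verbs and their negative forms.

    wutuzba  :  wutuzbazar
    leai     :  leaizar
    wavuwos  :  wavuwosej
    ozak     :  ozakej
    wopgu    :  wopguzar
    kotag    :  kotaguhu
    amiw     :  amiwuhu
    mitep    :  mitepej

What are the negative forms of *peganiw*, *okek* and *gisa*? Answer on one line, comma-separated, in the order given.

peganiwuhu, okekej, gisazar

The pattern is voicing of the final sound: -ej when the stem ends in a voiceless consonant (*wavuwos*, *ozak*, *mitep*); -uhu when the stem ends in a voiced consonant (*kotag*, *amiw*); -zar when the stem ends in a vowel (*wutuzba*, *leai*, *wopgu*).
*peganiw*: final sound = /w/, a voiced consonant → -uhu → *peganiwuhu*.
Since the final sound of *okek* is /k/ (a voiceless consonant), it takes -ej, giving *okekej*.
*gisa*: final sound = /a/, a vowel → -zar → *gisazar*.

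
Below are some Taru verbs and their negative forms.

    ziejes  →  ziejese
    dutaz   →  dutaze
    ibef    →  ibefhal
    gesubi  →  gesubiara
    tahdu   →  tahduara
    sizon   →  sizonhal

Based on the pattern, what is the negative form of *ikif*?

The alternation tracks the final sound of the stem — -e when the stem ends in a sibilant (*ziejes*, *dutaz*); -hal when the stem ends in a non-sibilant consonant (*ibef*, *sizon*); -ara when the stem ends in a vowel (*gesubi*, *tahdu*).
Since the final sound of *ikif* is /f/ (a non-sibilant consonant), it takes -hal, giving *ikifhal*.

ikifhal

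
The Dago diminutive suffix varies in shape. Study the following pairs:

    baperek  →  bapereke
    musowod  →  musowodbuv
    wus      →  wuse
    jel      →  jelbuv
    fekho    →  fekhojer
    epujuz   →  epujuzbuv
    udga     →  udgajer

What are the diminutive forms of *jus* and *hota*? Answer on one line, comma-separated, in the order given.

juse, hotajer

Looking at the final sound of each stem: -e when the stem ends in a voiceless consonant (*baperek*, *wus*); -buv when the stem ends in a voiced consonant (*musowod*, *jel*, *epujuz*); -jer when the stem ends in a vowel (*fekho*, *udga*).
*jus* — final sound /s/ (a voiceless consonant) → -e → *juse*.
*hota* — final sound /a/ (a vowel) → -jer → *hotajer*.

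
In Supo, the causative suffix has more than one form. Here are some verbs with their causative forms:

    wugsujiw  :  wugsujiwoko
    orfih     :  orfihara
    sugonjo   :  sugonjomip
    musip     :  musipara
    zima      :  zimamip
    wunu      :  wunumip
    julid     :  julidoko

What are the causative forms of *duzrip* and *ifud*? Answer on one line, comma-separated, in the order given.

duzripara, ifudoko

The alternation tracks the final sound of the stem — -ara when the stem ends in a voiceless consonant (*orfih*, *musip*); -oko when the stem ends in a voiced consonant (*wugsujiw*, *julid*); -mip when the stem ends in a vowel (*sugonjo*, *zima*, *wunu*).
*duzrip* — final sound /p/ (a voiceless consonant) → -ara → *duzripara*.
*ifud* — final sound /d/ (a voiced consonant) → -oko → *ifudoko*.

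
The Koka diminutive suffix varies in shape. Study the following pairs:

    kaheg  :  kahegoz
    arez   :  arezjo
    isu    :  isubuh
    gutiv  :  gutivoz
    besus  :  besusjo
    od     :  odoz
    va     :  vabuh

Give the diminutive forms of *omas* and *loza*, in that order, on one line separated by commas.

omasjo, lozabuh

The pattern is sibilance of the final sound: -jo when the stem ends in a sibilant (*arez*, *besus*); -oz when the stem ends in a non-sibilant consonant (*kaheg*, *gutiv*, *od*); -buh when the stem ends in a vowel (*isu*, *va*).
The final sound of *omas* is /s/, which is a sibilant, so the suffix is -jo, giving *omasjo*.
*loza*: final sound = /a/, a vowel → -buh → *lozabuh*.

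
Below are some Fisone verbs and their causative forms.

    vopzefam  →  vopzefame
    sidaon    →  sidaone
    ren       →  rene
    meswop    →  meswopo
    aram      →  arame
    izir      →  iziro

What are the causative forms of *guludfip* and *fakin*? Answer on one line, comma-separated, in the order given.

guludfipo, fakine

Looking at the final consonant of each stem: -e when the stem ends in a nasal (*vopzefam*, *sidaon*, *ren*, *aram*); -o when the stem ends in a non-nasal consonant (*meswop*, *izir*).
*guludfip* — final consonant /p/ (non-nasal) → -o → *guludfipo*.
The final consonant of *fakin* is /n/, which is a nasal, so the suffix is -e, giving *fakine*.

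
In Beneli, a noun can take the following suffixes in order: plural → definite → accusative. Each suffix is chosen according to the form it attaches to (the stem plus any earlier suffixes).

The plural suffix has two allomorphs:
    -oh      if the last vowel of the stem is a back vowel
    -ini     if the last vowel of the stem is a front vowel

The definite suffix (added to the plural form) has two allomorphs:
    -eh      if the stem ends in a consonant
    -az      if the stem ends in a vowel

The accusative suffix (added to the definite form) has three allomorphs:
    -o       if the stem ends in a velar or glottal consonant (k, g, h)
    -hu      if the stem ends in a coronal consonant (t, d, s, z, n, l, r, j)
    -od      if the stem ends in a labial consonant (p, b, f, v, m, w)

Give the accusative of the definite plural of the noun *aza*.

Since the last vowel of *aza* is /a/ (a back vowel), it takes -oh, giving *azaoh*.
The plural form *azaoh*: final sound = /h/, a consonant → -eh → *azaoheh*.
The definite form *azaoheh* — final consonant /h/ (velar/glottal) → -o → *azaoheho*.

azaoheho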